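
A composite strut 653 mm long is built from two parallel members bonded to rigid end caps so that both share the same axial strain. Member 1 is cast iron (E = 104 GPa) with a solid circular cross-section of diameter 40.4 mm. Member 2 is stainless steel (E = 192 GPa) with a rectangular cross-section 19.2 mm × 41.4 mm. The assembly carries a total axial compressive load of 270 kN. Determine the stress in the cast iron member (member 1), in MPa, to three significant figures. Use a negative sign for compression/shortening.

-98.2 MPa

A_1 = 1282 mm².
A_2 = 794.9 mm².
Equal strain + equilibrium ⇒ each member carries load in proportion to AE: A₁E₁ = 133300000 N, A₂E₂ = 152600000 N, ΣAE = 285900000 N.
σ₁ = P·E₁/ΣAE = -270000·104000/285900000 = -98.2 MPa.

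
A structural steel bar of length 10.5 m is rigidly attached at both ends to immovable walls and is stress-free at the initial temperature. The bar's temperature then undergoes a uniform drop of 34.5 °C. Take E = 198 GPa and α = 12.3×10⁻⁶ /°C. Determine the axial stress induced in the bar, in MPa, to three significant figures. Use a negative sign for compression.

84.0 MPa

Free thermal expansion αLΔT = 12.3e-6 · 10500 · -34.5 = -4.456 mm.
The walls impose strain ε = −(-4.456)/10500 = 4.2435e-04; σ = Eε = 198000 · 4.2435e-04 = 84.02 MPa.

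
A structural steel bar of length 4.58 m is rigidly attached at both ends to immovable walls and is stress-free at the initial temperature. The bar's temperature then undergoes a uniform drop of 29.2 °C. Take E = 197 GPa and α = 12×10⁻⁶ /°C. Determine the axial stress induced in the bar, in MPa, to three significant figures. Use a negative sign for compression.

69.0 MPa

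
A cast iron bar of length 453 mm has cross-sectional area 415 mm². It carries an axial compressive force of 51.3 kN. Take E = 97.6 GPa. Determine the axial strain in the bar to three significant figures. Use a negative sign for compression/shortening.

-0.00127

σ = N/A = -123.6 MPa; ε = σ/E = -123.6/97600 = -1.267e-03.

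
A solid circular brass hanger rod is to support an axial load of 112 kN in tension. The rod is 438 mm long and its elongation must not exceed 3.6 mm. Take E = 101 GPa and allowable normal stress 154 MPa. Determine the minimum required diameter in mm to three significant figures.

Required area A ≥ P/σ_allow = 112000/154 = 727.3 mm².
For a solid circular section, d ≥ √(4A/π) = 30.43 mm.
Elongation limit: A ≥ PL/(Eδ_allow) = 112000·438/(101000·3.6) = 134.9 mm² ⇒ d ≥ 13.11 mm.
The stress limit governs.

30.4 mm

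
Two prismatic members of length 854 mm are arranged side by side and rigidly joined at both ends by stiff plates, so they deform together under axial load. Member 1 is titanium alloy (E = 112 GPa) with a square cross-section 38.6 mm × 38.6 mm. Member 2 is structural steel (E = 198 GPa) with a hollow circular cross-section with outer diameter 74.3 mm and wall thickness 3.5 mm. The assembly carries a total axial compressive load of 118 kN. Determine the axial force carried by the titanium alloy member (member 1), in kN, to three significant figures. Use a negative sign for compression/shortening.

A_1 = 1490 mm².
A_2 = 778.5 mm².
Equal strain + equilibrium ⇒ each member carries load in proportion to AE: A₁E₁ = 166900000 N, A₂E₂ = 154100000 N, ΣAE = 321000000 N.
F₁ = P·A₁E₁/ΣAE = -118000·166900000/321000000 = -61340 N.

-61.3 kN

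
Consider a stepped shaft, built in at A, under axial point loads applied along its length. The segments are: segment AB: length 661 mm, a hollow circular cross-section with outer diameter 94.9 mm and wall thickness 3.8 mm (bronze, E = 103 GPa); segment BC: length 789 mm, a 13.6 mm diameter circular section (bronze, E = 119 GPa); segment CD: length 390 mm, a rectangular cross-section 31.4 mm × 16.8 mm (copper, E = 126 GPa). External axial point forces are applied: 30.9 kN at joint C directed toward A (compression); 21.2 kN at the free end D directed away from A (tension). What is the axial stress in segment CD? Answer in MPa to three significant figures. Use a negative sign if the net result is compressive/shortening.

40.2 MPa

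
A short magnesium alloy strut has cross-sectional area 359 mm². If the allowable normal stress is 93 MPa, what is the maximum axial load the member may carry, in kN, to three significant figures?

P_max = σ_allow · A = 93 · 359 = 33390 N = 33.39 kN.

33.4 kN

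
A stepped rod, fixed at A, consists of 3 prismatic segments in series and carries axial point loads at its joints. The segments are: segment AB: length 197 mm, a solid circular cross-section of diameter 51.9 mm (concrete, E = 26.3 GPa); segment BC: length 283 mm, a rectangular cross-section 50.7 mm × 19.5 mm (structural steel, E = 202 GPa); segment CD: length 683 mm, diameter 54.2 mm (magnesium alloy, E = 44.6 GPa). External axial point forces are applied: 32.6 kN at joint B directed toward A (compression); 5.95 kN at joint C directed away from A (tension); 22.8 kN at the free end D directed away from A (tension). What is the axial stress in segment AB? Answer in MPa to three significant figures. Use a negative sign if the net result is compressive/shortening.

Internal axial forces (sectioning from the free end, tension +): N_CD = 22.8 kN, N_BC = 28.75 kN, N_AB = -3.85 kN.
A_AB = 2116 mm².
σ_AB = N_AB/A_AB = -3850/2116 = -1.82 MPa.

-1.82 MPa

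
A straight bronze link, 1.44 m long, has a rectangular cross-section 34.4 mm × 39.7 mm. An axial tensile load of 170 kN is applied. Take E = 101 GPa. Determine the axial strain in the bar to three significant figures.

0.00123

A = 1366 mm².
σ = N/A = 124.5 MPa; ε = σ/E = 124.5/101000 = 1.232e-03.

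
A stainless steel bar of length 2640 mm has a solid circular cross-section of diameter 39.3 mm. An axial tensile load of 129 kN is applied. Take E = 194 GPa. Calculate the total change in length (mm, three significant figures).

1.45 mm

A = 1213 mm².
δ_mech = NL/(AE) = 129000·2640/(1213·194000) = 1.447 mm.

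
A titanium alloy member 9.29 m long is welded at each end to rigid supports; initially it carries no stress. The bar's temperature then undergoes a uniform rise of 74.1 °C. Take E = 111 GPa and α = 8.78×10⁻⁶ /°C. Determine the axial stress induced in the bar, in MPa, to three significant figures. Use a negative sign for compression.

Free thermal expansion αLΔT = 8.78e-6 · 9290 · 74.1 = 6.044 mm.
The walls impose strain ε = −(6.044)/9290 = -6.5060e-04; σ = Eε = 111000 · -6.5060e-04 = -72.22 MPa.

-72.2 MPa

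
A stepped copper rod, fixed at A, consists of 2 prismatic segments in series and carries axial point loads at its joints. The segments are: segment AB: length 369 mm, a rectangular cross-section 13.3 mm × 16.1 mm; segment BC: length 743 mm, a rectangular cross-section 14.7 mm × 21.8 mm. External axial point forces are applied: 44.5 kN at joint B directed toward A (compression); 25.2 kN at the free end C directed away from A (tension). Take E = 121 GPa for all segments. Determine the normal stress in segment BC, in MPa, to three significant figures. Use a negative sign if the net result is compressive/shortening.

78.6 MPa

Internal axial forces (sectioning from the free end, tension +): N_BC = 25.2 kN, N_AB = -19.3 kN.
A_BC = 320.5 mm².
σ_BC = N_BC/A_BC = 25200/320.5 = 78.64 MPa.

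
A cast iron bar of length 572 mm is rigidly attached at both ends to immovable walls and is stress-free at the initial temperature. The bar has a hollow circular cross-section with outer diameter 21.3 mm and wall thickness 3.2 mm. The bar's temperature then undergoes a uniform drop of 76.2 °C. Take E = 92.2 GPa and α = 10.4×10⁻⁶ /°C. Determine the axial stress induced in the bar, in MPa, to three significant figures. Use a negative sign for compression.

73.1 MPa

Free thermal expansion αLΔT = 10.4e-6 · 572 · -76.2 = -0.4533 mm.
The walls impose strain ε = −(-0.4533)/572 = 7.9248e-04; σ = Eε = 92200 · 7.9248e-04 = 73.07 MPa.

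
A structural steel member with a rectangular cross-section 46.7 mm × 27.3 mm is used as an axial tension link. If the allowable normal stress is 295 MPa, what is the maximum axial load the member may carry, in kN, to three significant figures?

376 kN

A = 1275 mm².
P_max = σ_allow · A = 295 · 1275 = 376100 N = 376.1 kN.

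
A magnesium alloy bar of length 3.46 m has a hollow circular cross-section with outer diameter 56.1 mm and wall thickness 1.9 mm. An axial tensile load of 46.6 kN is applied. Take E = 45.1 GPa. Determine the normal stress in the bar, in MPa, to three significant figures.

A = 323.5 mm².
σ = N/A = 46600/323.5 = 144 MPa.

144 MPa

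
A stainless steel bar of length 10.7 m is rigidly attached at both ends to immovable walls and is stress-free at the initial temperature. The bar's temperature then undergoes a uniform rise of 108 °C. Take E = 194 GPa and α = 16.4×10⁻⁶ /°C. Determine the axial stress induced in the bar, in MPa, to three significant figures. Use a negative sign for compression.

Free thermal expansion αLΔT = 16.4e-6 · 10700 · 108 = 18.95 mm.
The walls impose strain ε = −(18.95)/10700 = -1.7712e-03; σ = Eε = 194000 · -1.7712e-03 = -343.6 MPa.

-344 MPa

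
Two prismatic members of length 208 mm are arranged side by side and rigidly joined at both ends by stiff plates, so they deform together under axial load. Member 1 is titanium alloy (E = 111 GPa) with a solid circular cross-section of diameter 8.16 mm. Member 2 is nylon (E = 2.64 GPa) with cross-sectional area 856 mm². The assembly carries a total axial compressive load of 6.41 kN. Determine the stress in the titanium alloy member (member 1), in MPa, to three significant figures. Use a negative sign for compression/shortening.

-88.2 MPa

A_1 = 52.3 mm².
Equal strain + equilibrium ⇒ each member carries load in proportion to AE: A₁E₁ = 5805000 N, A₂E₂ = 2260000 N, ΣAE = 8065000 N.
σ₁ = P·E₁/ΣAE = -6410·111000/8065000 = -88.23 MPa.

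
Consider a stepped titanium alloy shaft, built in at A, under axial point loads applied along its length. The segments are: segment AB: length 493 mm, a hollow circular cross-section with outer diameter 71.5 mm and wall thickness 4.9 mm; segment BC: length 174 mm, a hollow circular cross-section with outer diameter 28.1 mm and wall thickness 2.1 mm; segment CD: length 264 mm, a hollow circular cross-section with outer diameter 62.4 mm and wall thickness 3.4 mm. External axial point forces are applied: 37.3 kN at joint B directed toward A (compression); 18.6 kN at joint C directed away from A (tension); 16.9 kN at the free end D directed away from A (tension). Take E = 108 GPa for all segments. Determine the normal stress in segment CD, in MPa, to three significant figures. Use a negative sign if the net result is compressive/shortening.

Internal axial forces (sectioning from the free end, tension +): N_CD = 16.9 kN, N_BC = 35.5 kN, N_AB = -1.8 kN.
A_CD = 630.2 mm².
σ_CD = N_CD/A_CD = 16900/630.2 = 26.82 MPa.

26.8 MPa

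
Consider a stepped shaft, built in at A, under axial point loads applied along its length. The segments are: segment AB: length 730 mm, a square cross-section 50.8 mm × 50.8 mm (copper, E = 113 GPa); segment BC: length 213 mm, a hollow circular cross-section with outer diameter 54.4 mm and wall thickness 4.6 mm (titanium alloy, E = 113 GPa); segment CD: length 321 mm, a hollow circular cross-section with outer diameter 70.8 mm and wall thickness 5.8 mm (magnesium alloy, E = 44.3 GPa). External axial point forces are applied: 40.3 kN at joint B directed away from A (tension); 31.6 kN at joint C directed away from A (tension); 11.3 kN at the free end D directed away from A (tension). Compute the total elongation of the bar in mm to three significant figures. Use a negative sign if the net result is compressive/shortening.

0.390 mm

Internal axial forces (sectioning from the free end, tension +): N_CD = 11.3 kN, N_BC = 42.9 kN, N_AB = 83.2 kN.
A_AB = 2581 mm².
A_BC = 719.7 mm².
A_CD = 1184 mm².
δ_AB = 83200·730/(2581·113000) = 0.2083 mm
δ_BC = 42900·213/(719.7·113000) = 0.1124 mm
δ_CD = 11300·321/(1184·44300) = 0.06913 mm
δ = Σδ_i = 0.3898 mm.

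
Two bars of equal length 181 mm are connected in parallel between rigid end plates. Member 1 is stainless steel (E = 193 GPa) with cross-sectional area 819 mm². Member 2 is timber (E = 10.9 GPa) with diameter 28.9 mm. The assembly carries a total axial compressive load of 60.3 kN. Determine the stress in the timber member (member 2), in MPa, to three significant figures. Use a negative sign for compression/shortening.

-3.98 MPa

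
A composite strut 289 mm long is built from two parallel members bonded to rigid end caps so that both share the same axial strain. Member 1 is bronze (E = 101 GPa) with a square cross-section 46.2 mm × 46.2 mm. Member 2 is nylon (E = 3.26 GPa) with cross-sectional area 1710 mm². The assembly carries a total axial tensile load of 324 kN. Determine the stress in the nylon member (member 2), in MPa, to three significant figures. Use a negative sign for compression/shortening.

4.78 MPa

A_1 = 2134 mm².
Equal strain + equilibrium ⇒ each member carries load in proportion to AE: A₁E₁ = 215600000 N, A₂E₂ = 5575000 N, ΣAE = 221200000 N.
σ₂ = P·E₂/ΣAE = 324000·3260/221200000 = 4.776 MPa.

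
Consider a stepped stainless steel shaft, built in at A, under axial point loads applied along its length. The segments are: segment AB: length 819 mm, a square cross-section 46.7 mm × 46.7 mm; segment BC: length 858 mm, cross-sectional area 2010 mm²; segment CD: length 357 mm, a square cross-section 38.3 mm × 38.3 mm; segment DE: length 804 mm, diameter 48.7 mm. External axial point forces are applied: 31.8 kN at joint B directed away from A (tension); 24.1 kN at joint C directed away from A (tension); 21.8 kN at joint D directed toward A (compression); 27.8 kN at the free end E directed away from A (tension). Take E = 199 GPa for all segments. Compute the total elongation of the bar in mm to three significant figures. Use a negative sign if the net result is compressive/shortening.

0.249 mm

Internal axial forces (sectioning from the free end, tension +): N_DE = 27.8 kN, N_CD = 6 kN, N_BC = 30.1 kN, N_AB = 61.9 kN.
A_AB = 2181 mm².
A_CD = 1467 mm².
A_DE = 1863 mm².
δ_AB = 61900·819/(2181·199000) = 0.1168 mm
δ_BC = 30100·858/(2010·199000) = 0.06457 mm
δ_CD = 6000·357/(1467·199000) = 0.007338 mm
δ_DE = 27800·804/(1863·199000) = 0.0603 mm
δ = Σδ_i = 0.249 mm.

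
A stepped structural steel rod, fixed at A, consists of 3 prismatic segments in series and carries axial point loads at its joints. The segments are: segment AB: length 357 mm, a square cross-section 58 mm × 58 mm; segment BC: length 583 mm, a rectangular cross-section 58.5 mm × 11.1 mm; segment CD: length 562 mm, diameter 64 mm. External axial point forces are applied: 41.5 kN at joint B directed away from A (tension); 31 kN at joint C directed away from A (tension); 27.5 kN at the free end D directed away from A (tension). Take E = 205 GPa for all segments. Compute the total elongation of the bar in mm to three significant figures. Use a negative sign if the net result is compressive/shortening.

0.331 mm

Internal axial forces (sectioning from the free end, tension +): N_CD = 27.5 kN, N_BC = 58.5 kN, N_AB = 100 kN.
A_AB = 3364 mm².
A_BC = 649.4 mm².
A_CD = 3217 mm².
δ_AB = 100000·357/(3364·205000) = 0.05177 mm
δ_BC = 58500·583/(649.4·205000) = 0.2562 mm
δ_CD = 27500·562/(3217·205000) = 0.02344 mm
δ = Σδ_i = 0.3314 mm.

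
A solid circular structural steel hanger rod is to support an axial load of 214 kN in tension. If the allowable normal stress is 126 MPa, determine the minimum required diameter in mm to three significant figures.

Required area A ≥ P/σ_allow = 214000/126 = 1698 mm².
For a solid circular section, d ≥ √(4A/π) = 46.5 mm.

46.5 mm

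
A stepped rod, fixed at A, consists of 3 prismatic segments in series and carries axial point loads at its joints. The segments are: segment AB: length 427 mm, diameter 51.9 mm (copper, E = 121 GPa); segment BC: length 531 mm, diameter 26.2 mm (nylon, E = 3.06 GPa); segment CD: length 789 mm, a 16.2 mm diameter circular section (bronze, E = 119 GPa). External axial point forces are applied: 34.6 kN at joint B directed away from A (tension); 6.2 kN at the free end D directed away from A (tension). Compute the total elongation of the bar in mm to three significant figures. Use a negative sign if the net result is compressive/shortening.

2.26 mm

Internal axial forces (sectioning from the free end, tension +): N_CD = 6.2 kN, N_BC = 6.2 kN, N_AB = 40.8 kN.
A_AB = 2116 mm².
A_BC = 539.1 mm².
A_CD = 206.1 mm².
δ_AB = 40800·427/(2116·121000) = 0.06806 mm
δ_BC = 6200·531/(539.1·3060) = 1.996 mm
δ_CD = 6200·789/(206.1·119000) = 0.1994 mm
δ = Σδ_i = 2.263 mm.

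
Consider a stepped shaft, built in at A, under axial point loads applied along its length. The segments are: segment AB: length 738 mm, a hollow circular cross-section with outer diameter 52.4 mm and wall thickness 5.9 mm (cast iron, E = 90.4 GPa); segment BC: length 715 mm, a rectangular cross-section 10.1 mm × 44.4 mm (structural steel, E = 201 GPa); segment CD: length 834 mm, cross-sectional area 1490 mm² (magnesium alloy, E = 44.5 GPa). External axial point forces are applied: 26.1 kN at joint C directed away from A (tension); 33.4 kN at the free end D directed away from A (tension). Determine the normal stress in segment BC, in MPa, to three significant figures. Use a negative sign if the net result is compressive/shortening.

Internal axial forces (sectioning from the free end, tension +): N_CD = 33.4 kN, N_BC = 59.5 kN, N_AB = 59.5 kN.
A_BC = 448.4 mm².
σ_BC = N_BC/A_BC = 59500/448.4 = 132.7 MPa.

133 MPa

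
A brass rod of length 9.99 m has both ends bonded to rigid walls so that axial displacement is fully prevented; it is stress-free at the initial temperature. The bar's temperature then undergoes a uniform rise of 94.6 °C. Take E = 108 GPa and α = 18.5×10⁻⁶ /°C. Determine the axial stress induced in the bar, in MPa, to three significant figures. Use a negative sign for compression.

-189 MPa

Free thermal expansion αLΔT = 18.5e-6 · 9990 · 94.6 = 17.48 mm.
The walls impose strain ε = −(17.48)/9990 = -1.7501e-03; σ = Eε = 108000 · -1.7501e-03 = -189 MPa.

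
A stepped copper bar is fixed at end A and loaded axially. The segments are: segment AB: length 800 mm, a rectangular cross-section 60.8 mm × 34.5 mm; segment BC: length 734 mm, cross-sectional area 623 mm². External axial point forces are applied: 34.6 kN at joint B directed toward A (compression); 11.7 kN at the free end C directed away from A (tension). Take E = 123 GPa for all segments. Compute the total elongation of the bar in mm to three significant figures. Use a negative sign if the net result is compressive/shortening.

0.0411 mm

Internal axial forces (sectioning from the free end, tension +): N_BC = 11.7 kN, N_AB = -22.9 kN.
A_AB = 2098 mm².
δ_AB = -22900·800/(2098·123000) = -0.07101 mm
δ_BC = 11700·734/(623·123000) = 0.1121 mm
δ = Σδ_i = 0.04106 mm.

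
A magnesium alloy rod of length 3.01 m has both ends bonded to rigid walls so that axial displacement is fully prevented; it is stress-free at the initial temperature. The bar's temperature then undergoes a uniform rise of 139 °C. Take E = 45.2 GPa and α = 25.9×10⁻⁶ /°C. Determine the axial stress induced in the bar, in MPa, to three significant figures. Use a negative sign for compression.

Free thermal expansion αLΔT = 25.9e-6 · 3010 · 139 = 10.84 mm.
The walls impose strain ε = −(10.84)/3010 = -3.6001e-03; σ = Eε = 45200 · -3.6001e-03 = -162.7 MPa.

-163 MPa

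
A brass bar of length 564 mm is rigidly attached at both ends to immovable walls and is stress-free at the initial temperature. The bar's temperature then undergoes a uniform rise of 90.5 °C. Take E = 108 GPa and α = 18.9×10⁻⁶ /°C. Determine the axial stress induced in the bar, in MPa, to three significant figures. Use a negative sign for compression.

Free thermal expansion αLΔT = 18.9e-6 · 564 · 90.5 = 0.9647 mm.
The walls impose strain ε = −(0.9647)/564 = -1.7104e-03; σ = Eε = 108000 · -1.7104e-03 = -184.7 MPa.

-185 MPa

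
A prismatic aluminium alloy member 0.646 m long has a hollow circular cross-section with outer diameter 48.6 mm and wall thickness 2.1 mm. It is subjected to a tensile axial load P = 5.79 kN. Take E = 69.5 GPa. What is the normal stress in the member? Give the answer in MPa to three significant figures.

18.9 MPa

A = 306.8 mm².
σ = N/A = 5790/306.8 = 18.87 MPa.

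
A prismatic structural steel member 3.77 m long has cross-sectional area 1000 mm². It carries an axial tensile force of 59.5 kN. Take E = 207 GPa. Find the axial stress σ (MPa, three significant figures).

σ = N/A = 59500/1000 = 59.5 MPa.

59.5 MPa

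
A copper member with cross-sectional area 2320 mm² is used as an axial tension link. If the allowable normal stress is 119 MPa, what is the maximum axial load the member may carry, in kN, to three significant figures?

P_max = σ_allow · A = 119 · 2320 = 276100 N = 276.1 kN.

276 kN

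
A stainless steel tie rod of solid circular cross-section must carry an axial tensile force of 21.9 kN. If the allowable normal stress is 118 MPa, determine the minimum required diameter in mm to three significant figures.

15.4 mm

Required area A ≥ P/σ_allow = 21900/118 = 185.6 mm².
For a solid circular section, d ≥ √(4A/π) = 15.37 mm.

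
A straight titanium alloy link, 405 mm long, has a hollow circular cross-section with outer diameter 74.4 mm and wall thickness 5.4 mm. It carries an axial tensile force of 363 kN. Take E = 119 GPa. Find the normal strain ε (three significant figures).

A = 1171 mm².
σ = N/A = 310.1 MPa; ε = σ/E = 310.1/119000 = 2.606e-03.

0.00261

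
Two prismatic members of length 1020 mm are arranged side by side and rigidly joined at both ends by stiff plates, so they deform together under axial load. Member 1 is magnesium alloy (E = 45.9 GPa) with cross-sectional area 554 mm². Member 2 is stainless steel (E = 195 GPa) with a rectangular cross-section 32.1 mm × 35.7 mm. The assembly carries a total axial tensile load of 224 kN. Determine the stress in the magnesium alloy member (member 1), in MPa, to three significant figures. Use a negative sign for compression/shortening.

A_2 = 1146 mm².
Equal strain + equilibrium ⇒ each member carries load in proportion to AE: A₁E₁ = 25430000 N, A₂E₂ = 223500000 N, ΣAE = 248900000 N.
σ₁ = P·E₁/ΣAE = 224000·45900/248900000 = 41.31 MPa.

41.3 MPa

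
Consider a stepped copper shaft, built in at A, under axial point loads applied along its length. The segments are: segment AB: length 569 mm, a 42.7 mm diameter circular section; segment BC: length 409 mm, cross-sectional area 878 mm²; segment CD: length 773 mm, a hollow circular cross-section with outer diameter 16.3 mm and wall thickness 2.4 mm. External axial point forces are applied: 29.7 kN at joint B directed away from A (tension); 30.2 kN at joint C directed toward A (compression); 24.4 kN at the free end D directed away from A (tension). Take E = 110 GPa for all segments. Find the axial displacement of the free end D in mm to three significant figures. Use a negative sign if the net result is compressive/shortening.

1.70 mm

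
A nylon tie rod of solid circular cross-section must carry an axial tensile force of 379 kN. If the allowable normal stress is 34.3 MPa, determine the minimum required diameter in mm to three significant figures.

Required area A ≥ P/σ_allow = 379000/34.3 = 11050 mm².
For a solid circular section, d ≥ √(4A/π) = 118.6 mm.

119 mm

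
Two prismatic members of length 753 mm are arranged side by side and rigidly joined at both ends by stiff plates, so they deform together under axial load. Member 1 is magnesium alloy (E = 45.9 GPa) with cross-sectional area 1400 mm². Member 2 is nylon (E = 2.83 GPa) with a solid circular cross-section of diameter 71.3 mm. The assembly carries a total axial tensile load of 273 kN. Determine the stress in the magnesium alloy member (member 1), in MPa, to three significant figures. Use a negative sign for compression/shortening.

166 MPa

A_2 = 3993 mm².
Equal strain + equilibrium ⇒ each member carries load in proportion to AE: A₁E₁ = 64260000 N, A₂E₂ = 11300000 N, ΣAE = 75560000 N.
σ₁ = P·E₁/ΣAE = 273000·45900/75560000 = 165.8 MPa.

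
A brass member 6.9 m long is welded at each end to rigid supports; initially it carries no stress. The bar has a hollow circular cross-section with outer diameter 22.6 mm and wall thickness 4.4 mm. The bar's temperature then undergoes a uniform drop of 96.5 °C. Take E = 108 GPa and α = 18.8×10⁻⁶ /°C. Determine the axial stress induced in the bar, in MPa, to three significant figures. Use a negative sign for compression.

Free thermal expansion αLΔT = 18.8e-6 · 6900 · -96.5 = -12.52 mm.
The walls impose strain ε = −(-12.52)/6900 = 1.8142e-03; σ = Eε = 108000 · 1.8142e-03 = 195.9 MPa.

196 MPa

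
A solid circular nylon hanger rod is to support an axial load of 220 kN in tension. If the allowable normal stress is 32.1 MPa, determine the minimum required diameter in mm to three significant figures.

Required area A ≥ P/σ_allow = 220000/32.1 = 6854 mm².
For a solid circular section, d ≥ √(4A/π) = 93.41 mm.

93.4 mm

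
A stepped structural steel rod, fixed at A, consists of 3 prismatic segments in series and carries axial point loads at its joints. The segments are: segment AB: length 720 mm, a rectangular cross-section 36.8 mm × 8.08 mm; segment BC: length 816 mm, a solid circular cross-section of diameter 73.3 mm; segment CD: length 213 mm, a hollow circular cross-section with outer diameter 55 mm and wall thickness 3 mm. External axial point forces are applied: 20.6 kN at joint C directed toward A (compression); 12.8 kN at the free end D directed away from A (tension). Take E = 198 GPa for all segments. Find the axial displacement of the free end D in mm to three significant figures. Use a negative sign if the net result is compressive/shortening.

Internal axial forces (sectioning from the free end, tension +): N_CD = 12.8 kN, N_BC = -7.8 kN, N_AB = -7.8 kN.
A_AB = 297.3 mm².
A_BC = 4220 mm².
A_CD = 490.1 mm².
δ_AB = -7800·720/(297.3·198000) = -0.09539 mm
δ_BC = -7800·816/(4220·198000) = -0.007618 mm
δ_CD = 12800·213/(490.1·198000) = 0.0281 mm
δ = Σδ_i = -0.07491 mm.

-0.0749 mm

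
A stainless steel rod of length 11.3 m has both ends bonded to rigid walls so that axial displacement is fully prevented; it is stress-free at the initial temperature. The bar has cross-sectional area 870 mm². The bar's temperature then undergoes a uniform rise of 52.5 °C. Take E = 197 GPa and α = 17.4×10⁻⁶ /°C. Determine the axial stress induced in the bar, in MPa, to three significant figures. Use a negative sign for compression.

-180 MPa

Free thermal expansion αLΔT = 17.4e-6 · 11300 · 52.5 = 10.32 mm.
The walls impose strain ε = −(10.32)/11300 = -9.1350e-04; σ = Eε = 197000 · -9.1350e-04 = -180 MPa.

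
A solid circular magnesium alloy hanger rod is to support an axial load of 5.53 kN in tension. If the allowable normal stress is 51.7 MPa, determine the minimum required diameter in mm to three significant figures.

Required area A ≥ P/σ_allow = 5530/51.7 = 107 mm².
For a solid circular section, d ≥ √(4A/π) = 11.67 mm.

11.7 mm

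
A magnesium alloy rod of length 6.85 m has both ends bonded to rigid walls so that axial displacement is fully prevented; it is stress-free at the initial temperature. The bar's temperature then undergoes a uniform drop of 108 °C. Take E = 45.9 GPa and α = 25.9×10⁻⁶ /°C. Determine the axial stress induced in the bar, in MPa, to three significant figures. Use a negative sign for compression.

128 MPa

Free thermal expansion αLΔT = 25.9e-6 · 6850 · -108 = -19.16 mm.
The walls impose strain ε = −(-19.16)/6850 = 2.7972e-03; σ = Eε = 45900 · 2.7972e-03 = 128.4 MPa.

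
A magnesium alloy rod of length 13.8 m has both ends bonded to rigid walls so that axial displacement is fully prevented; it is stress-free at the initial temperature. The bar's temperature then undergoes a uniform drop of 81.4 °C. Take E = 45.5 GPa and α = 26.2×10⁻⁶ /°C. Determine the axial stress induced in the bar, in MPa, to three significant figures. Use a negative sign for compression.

97.0 MPa

Free thermal expansion αLΔT = 26.2e-6 · 13800 · -81.4 = -29.43 mm.
The walls impose strain ε = −(-29.43)/13800 = 2.1327e-03; σ = Eε = 45500 · 2.1327e-03 = 97.04 MPa.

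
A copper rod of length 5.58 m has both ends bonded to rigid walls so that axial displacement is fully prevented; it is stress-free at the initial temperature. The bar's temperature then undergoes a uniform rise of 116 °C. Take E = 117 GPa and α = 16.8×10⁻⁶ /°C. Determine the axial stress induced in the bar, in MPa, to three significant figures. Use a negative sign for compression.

Free thermal expansion αLΔT = 16.8e-6 · 5580 · 116 = 10.87 mm.
The walls impose strain ε = −(10.87)/5580 = -1.9488e-03; σ = Eε = 117000 · -1.9488e-03 = -228 MPa.

-228 MPa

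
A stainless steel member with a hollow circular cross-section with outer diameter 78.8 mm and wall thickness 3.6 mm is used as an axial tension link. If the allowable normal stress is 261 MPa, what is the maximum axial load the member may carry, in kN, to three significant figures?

A = 850.5 mm².
P_max = σ_allow · A = 261 · 850.5 = 222000 N = 222 kN.

222 kN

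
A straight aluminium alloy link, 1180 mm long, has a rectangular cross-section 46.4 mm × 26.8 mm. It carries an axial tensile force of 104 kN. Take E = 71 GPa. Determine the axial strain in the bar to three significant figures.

A = 1244 mm².
σ = N/A = 83.63 MPa; ε = σ/E = 83.63/71000 = 1.178e-03.

0.00118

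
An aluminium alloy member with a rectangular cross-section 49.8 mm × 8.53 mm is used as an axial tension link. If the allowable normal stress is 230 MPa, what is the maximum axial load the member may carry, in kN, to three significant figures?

97.7 kN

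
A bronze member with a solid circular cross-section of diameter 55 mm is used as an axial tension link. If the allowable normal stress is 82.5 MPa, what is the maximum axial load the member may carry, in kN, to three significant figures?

A = 2376 mm².
P_max = σ_allow · A = 82.5 · 2376 = 196000 N = 196 kN.

196 kN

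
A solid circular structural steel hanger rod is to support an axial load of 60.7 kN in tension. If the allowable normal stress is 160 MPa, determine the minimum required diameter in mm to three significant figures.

Required area A ≥ P/σ_allow = 60700/160 = 379.4 mm².
For a solid circular section, d ≥ √(4A/π) = 21.98 mm.

22.0 mm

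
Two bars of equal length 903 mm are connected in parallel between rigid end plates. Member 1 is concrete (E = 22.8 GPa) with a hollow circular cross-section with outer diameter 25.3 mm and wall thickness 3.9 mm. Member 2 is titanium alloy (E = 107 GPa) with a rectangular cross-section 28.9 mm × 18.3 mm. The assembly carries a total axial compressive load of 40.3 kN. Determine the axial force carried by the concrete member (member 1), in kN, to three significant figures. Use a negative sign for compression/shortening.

A_1 = 262.2 mm².
A_2 = 528.9 mm².
Equal strain + equilibrium ⇒ each member carries load in proportion to AE: A₁E₁ = 5978000 N, A₂E₂ = 56590000 N, ΣAE = 62570000 N.
F₁ = P·A₁E₁/ΣAE = -40300·5978000/62570000 = -3851 N.

-3.85 kN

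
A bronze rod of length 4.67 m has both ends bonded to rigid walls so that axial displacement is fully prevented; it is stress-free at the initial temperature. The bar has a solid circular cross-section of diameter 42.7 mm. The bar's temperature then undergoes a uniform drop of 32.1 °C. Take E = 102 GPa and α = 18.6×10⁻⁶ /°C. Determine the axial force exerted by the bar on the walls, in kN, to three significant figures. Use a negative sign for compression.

87.2 kN

Free thermal expansion αLΔT = 18.6e-6 · 4670 · -32.1 = -2.788 mm.
The walls impose strain ε = −(-2.788)/4670 = 5.9706e-04; σ = Eε = 102000 · 5.9706e-04 = 60.9 MPa.
Wall reaction R = σ·A = 60.9·1432 = 87210 N = 87.21 kN.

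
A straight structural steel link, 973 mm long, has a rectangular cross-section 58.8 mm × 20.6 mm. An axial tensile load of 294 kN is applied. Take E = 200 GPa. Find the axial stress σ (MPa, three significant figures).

A = 1211 mm².
σ = N/A = 294000/1211 = 242.7 MPa.

243 MPa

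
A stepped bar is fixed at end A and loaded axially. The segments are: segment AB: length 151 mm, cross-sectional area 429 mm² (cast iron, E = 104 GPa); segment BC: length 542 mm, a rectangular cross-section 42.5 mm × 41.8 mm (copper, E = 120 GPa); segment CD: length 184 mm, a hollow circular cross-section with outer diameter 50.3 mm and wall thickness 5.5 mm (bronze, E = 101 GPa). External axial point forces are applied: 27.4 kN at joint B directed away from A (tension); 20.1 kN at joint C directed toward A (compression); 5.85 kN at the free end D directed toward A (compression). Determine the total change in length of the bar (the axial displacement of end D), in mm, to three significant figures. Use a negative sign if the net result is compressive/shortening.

Internal axial forces (sectioning from the free end, tension +): N_CD = -5.85 kN, N_BC = -25.95 kN, N_AB = 1.45 kN.
A_BC = 1776 mm².
A_CD = 774.1 mm².
δ_AB = 1450·151/(429·104000) = 0.004907 mm
δ_BC = -25950·542/(1776·120000) = -0.06598 mm
δ_CD = -5850·184/(774.1·101000) = -0.01377 mm
δ = Σδ_i = -0.07484 mm.

-0.0748 mm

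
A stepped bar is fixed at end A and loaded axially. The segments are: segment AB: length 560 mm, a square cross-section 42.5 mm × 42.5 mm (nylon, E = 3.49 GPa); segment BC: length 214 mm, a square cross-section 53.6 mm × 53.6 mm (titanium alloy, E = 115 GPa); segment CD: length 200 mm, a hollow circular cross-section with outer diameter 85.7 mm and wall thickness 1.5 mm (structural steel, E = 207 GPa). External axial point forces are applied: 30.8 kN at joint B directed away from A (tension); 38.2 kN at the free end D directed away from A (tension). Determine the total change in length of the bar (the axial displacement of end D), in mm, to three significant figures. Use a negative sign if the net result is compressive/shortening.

Internal axial forces (sectioning from the free end, tension +): N_CD = 38.2 kN, N_BC = 38.2 kN, N_AB = 69 kN.
A_AB = 1806 mm².
A_BC = 2873 mm².
A_CD = 396.8 mm².
δ_AB = 69000·560/(1806·3490) = 6.13 mm
δ_BC = 38200·214/(2873·115000) = 0.02474 mm
δ_CD = 38200·200/(396.8·207000) = 0.09302 mm
δ = Σδ_i = 6.247 mm.

6.25 mm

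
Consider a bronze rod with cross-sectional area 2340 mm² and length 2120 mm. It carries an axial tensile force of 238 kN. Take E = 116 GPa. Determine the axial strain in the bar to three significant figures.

8.77e-04

σ = N/A = 101.7 MPa; ε = σ/E = 101.7/116000 = 8.768e-04.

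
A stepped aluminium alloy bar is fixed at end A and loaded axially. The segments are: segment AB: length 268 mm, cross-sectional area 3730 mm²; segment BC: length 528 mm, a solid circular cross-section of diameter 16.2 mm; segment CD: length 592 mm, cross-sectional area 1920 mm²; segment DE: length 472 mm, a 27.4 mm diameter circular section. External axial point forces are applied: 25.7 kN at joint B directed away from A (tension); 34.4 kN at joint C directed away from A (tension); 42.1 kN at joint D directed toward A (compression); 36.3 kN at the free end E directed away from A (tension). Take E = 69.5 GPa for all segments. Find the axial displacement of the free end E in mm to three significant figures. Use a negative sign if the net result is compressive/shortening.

Internal axial forces (sectioning from the free end, tension +): N_DE = 36.3 kN, N_CD = -5.8 kN, N_BC = 28.6 kN, N_AB = 54.3 kN.
A_BC = 206.1 mm².
A_DE = 589.6 mm².
δ_AB = 54300·268/(3730·69500) = 0.05614 mm
δ_BC = 28600·528/(206.1·69500) = 1.054 mm
δ_CD = -5800·592/(1920·69500) = -0.02573 mm
δ_DE = 36300·472/(589.6·69500) = 0.4181 mm
δ = Σδ_i = 1.503 mm.

1.50 mm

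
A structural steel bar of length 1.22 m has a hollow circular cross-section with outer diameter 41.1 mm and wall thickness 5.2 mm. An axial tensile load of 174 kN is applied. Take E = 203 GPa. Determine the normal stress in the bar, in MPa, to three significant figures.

A = 586.5 mm².
σ = N/A = 174000/586.5 = 296.7 MPa.

297 MPa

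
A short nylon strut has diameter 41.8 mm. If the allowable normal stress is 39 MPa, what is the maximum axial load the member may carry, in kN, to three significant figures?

53.5 kN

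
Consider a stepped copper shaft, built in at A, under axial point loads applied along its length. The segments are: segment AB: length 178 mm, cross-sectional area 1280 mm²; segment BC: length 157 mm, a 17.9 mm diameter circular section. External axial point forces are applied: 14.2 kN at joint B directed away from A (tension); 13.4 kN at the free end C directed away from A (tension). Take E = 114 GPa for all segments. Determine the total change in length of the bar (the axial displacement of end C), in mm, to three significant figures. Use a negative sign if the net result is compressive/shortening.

Internal axial forces (sectioning from the free end, tension +): N_BC = 13.4 kN, N_AB = 27.6 kN.
A_BC = 251.6 mm².
δ_AB = 27600·178/(1280·114000) = 0.03367 mm
δ_BC = 13400·157/(251.6·114000) = 0.07333 mm
δ = Σδ_i = 0.107 mm.

0.107 mm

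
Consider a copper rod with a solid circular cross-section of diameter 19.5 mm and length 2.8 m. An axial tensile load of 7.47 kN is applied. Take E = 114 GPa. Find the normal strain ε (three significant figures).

2.19e-04

A = 298.6 mm².
σ = N/A = 25.01 MPa; ε = σ/E = 25.01/114000 = 2.194e-04.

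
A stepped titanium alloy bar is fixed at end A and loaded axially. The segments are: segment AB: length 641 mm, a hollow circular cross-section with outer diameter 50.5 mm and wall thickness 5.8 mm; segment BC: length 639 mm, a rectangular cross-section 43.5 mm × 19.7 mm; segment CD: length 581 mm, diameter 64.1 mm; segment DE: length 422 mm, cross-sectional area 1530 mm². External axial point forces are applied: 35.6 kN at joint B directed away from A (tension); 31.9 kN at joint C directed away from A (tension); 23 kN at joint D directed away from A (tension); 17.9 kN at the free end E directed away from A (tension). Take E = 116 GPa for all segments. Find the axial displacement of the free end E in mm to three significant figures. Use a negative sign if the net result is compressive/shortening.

1.31 mm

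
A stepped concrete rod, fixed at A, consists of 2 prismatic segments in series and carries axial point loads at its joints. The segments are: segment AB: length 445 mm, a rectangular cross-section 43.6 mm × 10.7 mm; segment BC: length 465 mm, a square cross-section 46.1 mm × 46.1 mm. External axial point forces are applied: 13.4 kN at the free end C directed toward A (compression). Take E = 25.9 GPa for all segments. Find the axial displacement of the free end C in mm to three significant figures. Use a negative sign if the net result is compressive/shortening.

Internal axial forces (sectioning from the free end, tension +): N_BC = -13.4 kN, N_AB = -13.4 kN.
A_AB = 466.5 mm².
A_BC = 2125 mm².
δ_AB = -13400·445/(466.5·25900) = -0.4935 mm
δ_BC = -13400·465/(2125·25900) = -0.1132 mm
δ = Σδ_i = -0.6067 mm.

-0.607 mm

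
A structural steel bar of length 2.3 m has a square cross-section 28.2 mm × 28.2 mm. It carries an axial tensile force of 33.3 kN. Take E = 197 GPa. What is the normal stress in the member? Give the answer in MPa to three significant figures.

41.9 MPa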